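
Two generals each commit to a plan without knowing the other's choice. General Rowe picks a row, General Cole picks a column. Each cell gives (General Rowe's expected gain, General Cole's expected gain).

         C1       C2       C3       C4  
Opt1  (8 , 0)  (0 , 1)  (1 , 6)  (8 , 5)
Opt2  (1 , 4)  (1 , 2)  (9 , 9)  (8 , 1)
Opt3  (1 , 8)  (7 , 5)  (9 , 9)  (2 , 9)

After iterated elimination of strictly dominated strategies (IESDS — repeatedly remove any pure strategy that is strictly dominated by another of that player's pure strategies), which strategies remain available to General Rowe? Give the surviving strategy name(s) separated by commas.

Opt1, Opt2, Opt3

Column C1 is eliminated: C3 beats it against every remaining row (Opt1: 6>0, Opt2: 9>4, Opt3: 9>8).
Column C2 is eliminated: C3 beats it against every remaining row (Opt1: 6>1, Opt2: 9>2, Opt3: 9>5).
Among the remaining strategies, none is strictly dominated by another pure strategy of the same player, so the elimination stops.
Surviving strategies — General Rowe: {Opt1, Opt2, Opt3}; General Cole: {C3, C4}.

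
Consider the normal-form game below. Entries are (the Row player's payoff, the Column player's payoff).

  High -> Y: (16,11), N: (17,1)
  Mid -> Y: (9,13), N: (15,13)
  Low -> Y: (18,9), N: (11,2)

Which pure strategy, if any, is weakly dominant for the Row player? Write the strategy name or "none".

High fails to dominate Low at Y (16<18).
Mid fails to dominate High at Y (9<16).
Low fails to dominate High at N (11<17).
No single strategy dominates all the others.

none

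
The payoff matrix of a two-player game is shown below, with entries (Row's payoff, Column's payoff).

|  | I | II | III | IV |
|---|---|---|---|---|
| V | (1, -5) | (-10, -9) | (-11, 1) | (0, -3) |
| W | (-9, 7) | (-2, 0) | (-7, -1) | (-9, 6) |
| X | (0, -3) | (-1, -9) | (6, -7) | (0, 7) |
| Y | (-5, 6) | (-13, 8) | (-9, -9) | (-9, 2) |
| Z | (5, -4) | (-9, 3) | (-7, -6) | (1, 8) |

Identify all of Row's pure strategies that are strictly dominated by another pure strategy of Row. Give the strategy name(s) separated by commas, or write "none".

V, W, Y

V: dominated, since Z does at least as well everywhere (I: 5>1, II: -9>-10, III: -7>-11, IV: 1>0).
X strictly dominates W — I: 0>-9, II: -1>-2, III: 6>-7, IV: 0>-9.
X is not dominated — it holds its own against V at II (-1>-10); W at I (0>-9); Y at I (0>-5); Z at II (-1>-9).
Y: dominated, since X does at least as well everywhere (I: 0>-5, II: -1>-13, III: 6>-9, IV: 0>-9).
Z is not dominated — it holds its own against V at I (5>1); W at I (5>-9); X at I (5>0); Y at I (5>-5).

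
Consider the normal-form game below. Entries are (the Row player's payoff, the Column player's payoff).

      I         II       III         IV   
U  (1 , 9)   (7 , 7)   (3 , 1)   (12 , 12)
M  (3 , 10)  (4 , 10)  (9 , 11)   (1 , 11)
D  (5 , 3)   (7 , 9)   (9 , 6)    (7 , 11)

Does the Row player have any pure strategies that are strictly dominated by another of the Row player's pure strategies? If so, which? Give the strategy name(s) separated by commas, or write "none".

none

U: no other strategy beats it everywhere (M at II (7>4); D at II (7=7)).
M is not dominated — it holds its own against U at I (3>1); D at III (9=9).
D: no other strategy beats it everywhere (U at I (5>1); M at I (5>3)).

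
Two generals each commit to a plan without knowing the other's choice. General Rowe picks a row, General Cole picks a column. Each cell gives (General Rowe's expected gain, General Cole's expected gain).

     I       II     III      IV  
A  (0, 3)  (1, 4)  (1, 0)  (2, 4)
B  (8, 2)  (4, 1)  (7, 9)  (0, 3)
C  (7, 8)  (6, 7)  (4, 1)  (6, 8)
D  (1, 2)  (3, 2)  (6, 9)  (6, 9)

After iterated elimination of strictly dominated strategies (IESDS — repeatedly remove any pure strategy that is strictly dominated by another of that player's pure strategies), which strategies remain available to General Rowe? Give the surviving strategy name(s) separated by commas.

B, C, D

General Rowe's strategy A is strictly dominated by C (I: 7>0, II: 6>1, III: 4>1, IV: 6>2) and is removed.
Column II is eliminated: IV beats it against every remaining row (B: 3>1, C: 8>7, D: 9>2).
Among the remaining strategies, none is strictly dominated by another pure strategy of the same player, so the elimination stops.
Surviving strategies — General Rowe: {B, C, D}; General Cole: {I, III, IV}.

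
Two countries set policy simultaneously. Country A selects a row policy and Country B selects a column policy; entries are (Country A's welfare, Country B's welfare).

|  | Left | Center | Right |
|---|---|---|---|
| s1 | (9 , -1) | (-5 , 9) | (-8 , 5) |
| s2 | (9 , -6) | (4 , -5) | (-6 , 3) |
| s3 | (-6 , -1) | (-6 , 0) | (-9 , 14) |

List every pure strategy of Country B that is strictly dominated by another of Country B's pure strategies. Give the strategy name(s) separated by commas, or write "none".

Left is strictly dominated by Center (s1: 9>-1, s2: -5>-6, s3: 0>-1).
Nothing dominates Center: Left at s1 (9>-1); Right at s1 (9>5).
Right is not dominated — it holds its own against Left at s1 (5>-1); Center at s2 (3>-5).

Left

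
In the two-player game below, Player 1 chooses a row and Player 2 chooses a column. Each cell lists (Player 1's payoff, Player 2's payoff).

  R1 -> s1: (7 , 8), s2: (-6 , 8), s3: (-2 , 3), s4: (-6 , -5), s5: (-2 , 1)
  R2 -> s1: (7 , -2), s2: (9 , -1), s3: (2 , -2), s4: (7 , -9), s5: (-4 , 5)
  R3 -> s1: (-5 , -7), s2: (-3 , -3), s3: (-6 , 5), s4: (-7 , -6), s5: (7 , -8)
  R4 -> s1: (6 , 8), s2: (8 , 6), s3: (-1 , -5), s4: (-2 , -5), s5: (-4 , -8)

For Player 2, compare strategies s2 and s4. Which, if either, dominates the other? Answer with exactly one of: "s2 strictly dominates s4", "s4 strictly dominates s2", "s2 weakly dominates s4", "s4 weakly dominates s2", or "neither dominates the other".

s2 strictly dominates s4

s2's payoffs vs s4's, by Player 1's action — R1: 8>-5, R2: -1>-9, R3: -3>-6, R4: 6>-5.
Every comparison favours s2, so s2 strictly dominates s4.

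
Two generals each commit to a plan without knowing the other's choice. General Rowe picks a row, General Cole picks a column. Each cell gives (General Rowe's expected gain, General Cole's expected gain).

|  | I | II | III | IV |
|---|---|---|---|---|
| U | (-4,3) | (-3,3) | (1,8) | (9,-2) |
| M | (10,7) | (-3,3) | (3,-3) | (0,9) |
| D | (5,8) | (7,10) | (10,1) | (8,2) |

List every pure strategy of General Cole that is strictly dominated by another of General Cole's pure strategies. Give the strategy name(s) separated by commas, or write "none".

none

I: no other strategy beats it everywhere (II at U (3=3); III at M (7>-3); IV at U (3>-2)).
II is not dominated — it holds its own against I at U (3=3); III at M (3>-3); IV at U (3>-2).
III is not dominated — it holds its own against I at U (8>3); II at U (8>3); IV at U (8>-2).
Nothing dominates IV: I at M (9>7); II at M (9>3); III at M (9>-3).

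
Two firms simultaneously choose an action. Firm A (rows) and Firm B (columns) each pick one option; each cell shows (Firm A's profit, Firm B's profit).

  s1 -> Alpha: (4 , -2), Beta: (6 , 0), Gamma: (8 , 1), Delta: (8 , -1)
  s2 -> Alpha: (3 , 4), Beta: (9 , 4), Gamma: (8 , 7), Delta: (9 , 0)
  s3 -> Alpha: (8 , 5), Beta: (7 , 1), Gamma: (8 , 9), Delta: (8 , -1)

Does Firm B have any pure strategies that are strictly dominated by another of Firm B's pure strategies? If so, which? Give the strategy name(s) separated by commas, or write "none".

Alpha: dominated, since Gamma does at least as well everywhere (s1: 1>-2, s2: 7>4, s3: 9>5).
Beta: dominated, since Gamma does at least as well everywhere (s1: 1>0, s2: 7>4, s3: 9>1).
Gamma: no other strategy beats it everywhere (Alpha at s1 (1>-2); Beta at s1 (1>0); Delta at s1 (1>-1)).
Beta strictly dominates Delta — s1: 0>-1, s2: 4>0, s3: 1>-1.

Alpha, Beta, Delta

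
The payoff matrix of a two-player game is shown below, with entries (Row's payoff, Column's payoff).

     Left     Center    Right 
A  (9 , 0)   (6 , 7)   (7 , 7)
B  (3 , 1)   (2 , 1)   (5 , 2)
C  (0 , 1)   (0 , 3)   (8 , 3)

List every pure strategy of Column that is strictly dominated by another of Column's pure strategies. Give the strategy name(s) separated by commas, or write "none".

Left is strictly dominated by Right (A: 7>0, B: 2>1, C: 3>1).
Nothing dominates Center: Left at A (7>0); Right at A (7=7).
Right: no other strategy beats it everywhere (Left at A (7>0); Center at A (7=7)).

Left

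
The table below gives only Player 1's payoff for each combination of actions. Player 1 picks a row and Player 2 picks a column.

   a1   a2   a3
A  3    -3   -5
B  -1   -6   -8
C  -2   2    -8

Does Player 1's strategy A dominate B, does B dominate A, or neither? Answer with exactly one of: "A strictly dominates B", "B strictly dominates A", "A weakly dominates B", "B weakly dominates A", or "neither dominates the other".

Compare A to B across every action of Player 2: a1: 3>-1, a2: -3>-6, a3: -5>-8.
Every comparison favours A, so A strictly dominates B.

A strictly dominates B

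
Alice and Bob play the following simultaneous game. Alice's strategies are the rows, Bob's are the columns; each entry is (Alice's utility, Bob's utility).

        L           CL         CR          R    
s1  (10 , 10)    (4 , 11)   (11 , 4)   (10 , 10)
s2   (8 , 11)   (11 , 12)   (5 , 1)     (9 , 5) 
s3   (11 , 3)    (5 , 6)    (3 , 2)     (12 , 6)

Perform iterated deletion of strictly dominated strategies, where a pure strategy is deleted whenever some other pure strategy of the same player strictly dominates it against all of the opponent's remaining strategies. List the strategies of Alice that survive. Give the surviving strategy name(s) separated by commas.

s2, s3

For Bob, CL strictly dominates L on the remaining rows (s1: 11>10, s2: 12>11, s3: 6>3); eliminate L.
For Bob, CL strictly dominates CR on the remaining rows (s1: 11>4, s2: 12>1, s3: 6>2); eliminate CR.
Row s1 is eliminated: s3 beats it against every remaining column (CL: 5>4, R: 12>10).
Among the remaining strategies, none is strictly dominated by another pure strategy of the same player, so the elimination stops.
Surviving strategies — Alice: {s2, s3}; Bob: {CL, R}.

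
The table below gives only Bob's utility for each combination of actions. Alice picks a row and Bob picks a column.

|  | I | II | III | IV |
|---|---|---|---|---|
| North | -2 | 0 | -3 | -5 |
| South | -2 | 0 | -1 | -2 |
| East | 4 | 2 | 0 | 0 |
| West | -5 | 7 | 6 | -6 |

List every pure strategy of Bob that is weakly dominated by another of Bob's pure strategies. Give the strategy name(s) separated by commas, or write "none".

III, IV

I is not dominated — it holds its own against II at East (4>2); III at North (-2>-3); IV at North (-2>-5).
II: no other strategy beats it everywhere (I at North (0>-2); III at North (0>-3); IV at North (0>-5)).
III: dominated, since II does at least as well everywhere (North: 0>-3, South: 0>-1, East: 2>0, West: 7>6).
IV: dominated, since I does at least as well everywhere (North: -2>-5, South: -2=-2, East: 4>0, West: -5>-6).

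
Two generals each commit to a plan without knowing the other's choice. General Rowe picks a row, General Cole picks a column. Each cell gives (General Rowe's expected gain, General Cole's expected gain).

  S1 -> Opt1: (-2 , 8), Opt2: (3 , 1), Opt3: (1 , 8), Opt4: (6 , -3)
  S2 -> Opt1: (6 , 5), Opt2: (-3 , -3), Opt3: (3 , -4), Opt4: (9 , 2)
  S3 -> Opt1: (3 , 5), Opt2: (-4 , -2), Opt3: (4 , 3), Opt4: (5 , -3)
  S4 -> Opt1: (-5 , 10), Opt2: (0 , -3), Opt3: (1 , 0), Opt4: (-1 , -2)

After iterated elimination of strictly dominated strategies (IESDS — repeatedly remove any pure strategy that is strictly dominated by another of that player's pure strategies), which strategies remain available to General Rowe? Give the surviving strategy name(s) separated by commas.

General Cole's strategy Opt2 is strictly dominated by Opt1 (S1: 8>1, S2: 5>-3, S3: 5>-2, S4: 10>-3) and is removed.
General Rowe's strategy S1 is strictly dominated by S2 (Opt1: 6>-2, Opt3: 3>1, Opt4: 9>6) and is removed.
Row S4 is eliminated: S2 beats it against every remaining column (Opt1: 6>-5, Opt3: 3>1, Opt4: 9>-1).
General Cole's strategy Opt3 is strictly dominated by Opt1 (S2: 5>-4, S3: 5>3) and is removed.
For General Rowe, S2 strictly dominates S3 on the remaining columns (Opt1: 6>3, Opt4: 9>5); eliminate S3.
General Cole's strategy Opt4 is strictly dominated by Opt1 (S2: 5>2) and is removed.
Among the remaining strategies, none is strictly dominated by another pure strategy of the same player, so the elimination stops.
Surviving strategies — General Rowe: {S2}; General Cole: {Opt1}.

S2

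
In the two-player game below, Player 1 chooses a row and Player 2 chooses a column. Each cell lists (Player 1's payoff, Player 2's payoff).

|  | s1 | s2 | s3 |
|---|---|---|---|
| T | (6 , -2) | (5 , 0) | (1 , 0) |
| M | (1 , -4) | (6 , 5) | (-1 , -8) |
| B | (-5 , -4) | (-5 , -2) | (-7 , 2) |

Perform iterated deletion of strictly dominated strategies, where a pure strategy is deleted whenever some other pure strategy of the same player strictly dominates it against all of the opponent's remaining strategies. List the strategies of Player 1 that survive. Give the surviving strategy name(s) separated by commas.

Row B is eliminated: T beats it against every remaining column (s1: 6>-5, s2: 5>-5, s3: 1>-7).
Player 2's strategy s1 is strictly dominated by s2 (T: 0>-2, M: 5>-4) and is removed.
Among the remaining strategies, none is strictly dominated by another pure strategy of the same player, so the elimination stops.
Surviving strategies — Player 1: {T, M}; Player 2: {s2, s3}.

T, M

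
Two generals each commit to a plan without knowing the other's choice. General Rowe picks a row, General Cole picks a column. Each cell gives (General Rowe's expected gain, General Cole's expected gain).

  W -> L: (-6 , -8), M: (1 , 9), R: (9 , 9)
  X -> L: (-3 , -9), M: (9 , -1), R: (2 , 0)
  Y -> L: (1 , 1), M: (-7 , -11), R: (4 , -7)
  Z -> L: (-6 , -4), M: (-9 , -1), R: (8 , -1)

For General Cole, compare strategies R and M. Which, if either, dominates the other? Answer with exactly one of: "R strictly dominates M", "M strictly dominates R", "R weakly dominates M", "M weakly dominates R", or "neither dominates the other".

Compare R to M across each opponent action: W: 9=9, X: 0>-1, Y: -7>-11, Z: -1=-1.
R is at least as good everywhere and strictly better somewhere (tied only at W, Z), so R weakly but not strictly dominates M.

R weakly dominates M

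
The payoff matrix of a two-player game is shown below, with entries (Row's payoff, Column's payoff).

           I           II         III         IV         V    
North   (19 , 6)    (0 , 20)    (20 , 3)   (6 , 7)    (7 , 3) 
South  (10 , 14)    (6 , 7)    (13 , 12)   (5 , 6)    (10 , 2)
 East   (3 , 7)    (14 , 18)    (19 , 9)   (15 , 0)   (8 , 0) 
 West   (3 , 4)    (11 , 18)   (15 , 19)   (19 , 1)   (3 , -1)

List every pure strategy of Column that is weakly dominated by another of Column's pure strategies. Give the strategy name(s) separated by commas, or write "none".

IV, V

Nothing dominates I: II at South (14>7); III at North (6>3); IV at South (14>6); V at North (6>3).
II: no other strategy beats it everywhere (I at North (20>6); III at North (20>3); IV at North (20>7); V at North (20>3)).
III: no other strategy beats it everywhere (I at East (9>7); II at South (12>7); IV at South (12>6); V at South (12>2)).
II weakly dominates IV — North: 20>7, South: 7>6, East: 18>0, West: 18>1.
V: dominated, since I does at least as well everywhere (North: 6>3, South: 14>2, East: 7>0, West: 4>-1).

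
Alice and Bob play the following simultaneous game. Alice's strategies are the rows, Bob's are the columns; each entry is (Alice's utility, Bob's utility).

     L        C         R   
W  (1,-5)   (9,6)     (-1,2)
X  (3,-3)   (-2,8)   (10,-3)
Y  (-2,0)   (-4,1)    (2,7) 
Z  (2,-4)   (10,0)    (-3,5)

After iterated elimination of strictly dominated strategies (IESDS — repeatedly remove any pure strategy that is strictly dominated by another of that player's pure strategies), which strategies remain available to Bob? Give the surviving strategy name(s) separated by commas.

For Alice, X strictly dominates Y on the remaining columns (L: 3>-2, C: -2>-4, R: 10>2); eliminate Y.
For Bob, C strictly dominates L on the remaining rows (W: 6>-5, X: 8>-3, Z: 0>-4); eliminate L.
Among the remaining strategies, none is strictly dominated by another pure strategy of the same player, so the elimination stops.
Surviving strategies — Alice: {W, X, Z}; Bob: {C, R}.

C, R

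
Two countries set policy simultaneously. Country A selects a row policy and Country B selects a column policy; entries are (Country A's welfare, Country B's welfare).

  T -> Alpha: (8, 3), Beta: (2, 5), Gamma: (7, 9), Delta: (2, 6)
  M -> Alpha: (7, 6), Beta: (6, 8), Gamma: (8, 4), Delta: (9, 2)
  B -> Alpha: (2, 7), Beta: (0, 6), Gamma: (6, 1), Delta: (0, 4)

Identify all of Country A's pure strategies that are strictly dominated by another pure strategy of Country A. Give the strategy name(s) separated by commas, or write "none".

B

T is not dominated — it holds its own against M at Alpha (8>7); B at Alpha (8>2).
M is not dominated — it holds its own against T at Beta (6>2); B at Alpha (7>2).
B: dominated, since T does at least as well everywhere (Alpha: 8>2, Beta: 2>0, Gamma: 7>6, Delta: 2>0).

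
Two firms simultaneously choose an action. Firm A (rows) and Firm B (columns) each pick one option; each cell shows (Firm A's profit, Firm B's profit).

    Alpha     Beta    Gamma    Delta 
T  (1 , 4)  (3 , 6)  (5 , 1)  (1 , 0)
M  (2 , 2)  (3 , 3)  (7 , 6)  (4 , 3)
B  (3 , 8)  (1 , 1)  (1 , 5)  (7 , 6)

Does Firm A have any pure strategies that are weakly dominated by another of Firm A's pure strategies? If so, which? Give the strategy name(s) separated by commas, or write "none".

T is weakly dominated by M (Alpha: 2>1, Beta: 3=3, Gamma: 7>5, Delta: 4>1).
Nothing dominates M: T at Alpha (2>1); B at Beta (3>1).
B: no other strategy beats it everywhere (T at Alpha (3>1); M at Alpha (3>2)).

T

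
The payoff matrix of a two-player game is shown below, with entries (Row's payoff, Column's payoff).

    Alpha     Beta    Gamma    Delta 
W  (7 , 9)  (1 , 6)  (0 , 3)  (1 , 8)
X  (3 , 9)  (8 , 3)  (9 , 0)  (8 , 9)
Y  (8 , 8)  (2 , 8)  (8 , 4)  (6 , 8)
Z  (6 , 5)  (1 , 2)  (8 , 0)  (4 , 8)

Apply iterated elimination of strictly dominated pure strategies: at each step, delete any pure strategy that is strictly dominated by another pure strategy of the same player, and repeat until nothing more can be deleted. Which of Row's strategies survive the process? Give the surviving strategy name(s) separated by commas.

For Row, Y strictly dominates W on the remaining columns (Alpha: 8>7, Beta: 2>1, Gamma: 8>0, Delta: 6>1); eliminate W.
For Column, Alpha strictly dominates Gamma on the remaining rows (X: 9>0, Y: 8>4, Z: 5>0); eliminate Gamma.
For Row, Y strictly dominates Z on the remaining columns (Alpha: 8>6, Beta: 2>1, Delta: 6>4); eliminate Z.
Among the remaining strategies, none is strictly dominated by another pure strategy of the same player, so the elimination stops.
Surviving strategies — Row: {X, Y}; Column: {Alpha, Beta, Delta}.

X, Y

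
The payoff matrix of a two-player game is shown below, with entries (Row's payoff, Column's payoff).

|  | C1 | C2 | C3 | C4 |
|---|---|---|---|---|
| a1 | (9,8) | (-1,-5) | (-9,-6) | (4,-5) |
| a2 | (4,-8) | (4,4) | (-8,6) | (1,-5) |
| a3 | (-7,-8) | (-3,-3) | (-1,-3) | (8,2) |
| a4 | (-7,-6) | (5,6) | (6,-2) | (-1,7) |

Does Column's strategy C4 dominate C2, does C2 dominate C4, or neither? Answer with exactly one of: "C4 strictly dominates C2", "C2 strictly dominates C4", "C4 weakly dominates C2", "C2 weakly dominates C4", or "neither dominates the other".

neither dominates the other

C4's payoffs vs C2's, by Row's action — a1: -5=-5, a2: -5<4, a3: 2>-3, a4: 7>6.
C4 does better at a3, a4 but worse at a2; neither strategy dominates the other.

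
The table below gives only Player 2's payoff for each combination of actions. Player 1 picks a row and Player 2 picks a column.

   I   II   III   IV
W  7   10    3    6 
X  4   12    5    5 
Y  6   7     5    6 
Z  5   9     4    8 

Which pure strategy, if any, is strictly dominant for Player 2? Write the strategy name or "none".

II

II vs I: W: 10>7, X: 12>4, Y: 7>6, Z: 9>5.
II vs III: W: 10>3, X: 12>5, Y: 7>5, Z: 9>4.
II vs IV: W: 10>6, X: 12>5, Y: 7>6, Z: 9>8.
II strictly beats every other strategy against every opponent action, so it is strictly dominant.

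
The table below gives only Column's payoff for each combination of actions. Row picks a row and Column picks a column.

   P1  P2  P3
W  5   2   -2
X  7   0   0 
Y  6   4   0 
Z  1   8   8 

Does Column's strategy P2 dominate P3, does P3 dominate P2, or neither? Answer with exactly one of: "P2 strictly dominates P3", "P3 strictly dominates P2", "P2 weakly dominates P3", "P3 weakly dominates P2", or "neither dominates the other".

P2 weakly dominates P3

P2's payoffs vs P3's, by Row's action — W: 2>-2, X: 0=0, Y: 4>0, Z: 8=8.
P2 is at least as good everywhere and strictly better somewhere (tied only at X, Z), so P2 weakly but not strictly dominates P3.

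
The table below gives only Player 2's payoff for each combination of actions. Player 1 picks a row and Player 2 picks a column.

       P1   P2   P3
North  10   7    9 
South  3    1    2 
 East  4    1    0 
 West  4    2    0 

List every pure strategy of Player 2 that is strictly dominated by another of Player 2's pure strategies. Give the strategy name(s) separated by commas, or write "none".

Nothing dominates P1: P2 at North (10>7); P3 at North (10>9).
P1 strictly dominates P2 — North: 10>7, South: 3>1, East: 4>1, West: 4>2.
P1 strictly dominates P3 — North: 10>9, South: 3>2, East: 4>0, West: 4>0.

P2, P3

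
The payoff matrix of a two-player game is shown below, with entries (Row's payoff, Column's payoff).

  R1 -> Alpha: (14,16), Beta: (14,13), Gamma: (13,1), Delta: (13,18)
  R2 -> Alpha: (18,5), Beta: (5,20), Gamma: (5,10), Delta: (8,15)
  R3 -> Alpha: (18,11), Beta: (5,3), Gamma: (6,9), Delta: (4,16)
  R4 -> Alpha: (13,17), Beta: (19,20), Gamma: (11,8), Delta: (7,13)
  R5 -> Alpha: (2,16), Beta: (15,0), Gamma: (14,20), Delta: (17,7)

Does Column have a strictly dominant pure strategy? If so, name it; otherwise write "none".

Alpha fails to dominate Beta at R2 (5<20).
Beta fails to dominate Alpha at R1 (13<16).
Gamma fails to dominate Alpha at R1 (1<16).
Delta fails to dominate Alpha at R4 (13<17).
No single strategy dominates all the others.

none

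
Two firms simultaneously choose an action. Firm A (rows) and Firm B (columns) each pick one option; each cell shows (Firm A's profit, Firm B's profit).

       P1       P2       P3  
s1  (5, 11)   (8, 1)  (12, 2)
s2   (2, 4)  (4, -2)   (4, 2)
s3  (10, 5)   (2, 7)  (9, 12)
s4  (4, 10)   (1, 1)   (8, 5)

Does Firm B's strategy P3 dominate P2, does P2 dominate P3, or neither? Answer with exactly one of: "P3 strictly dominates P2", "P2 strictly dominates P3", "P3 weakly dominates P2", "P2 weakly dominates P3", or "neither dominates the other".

P3 strictly dominates P2

P3's payoffs vs P2's, by Firm A's action — s1: 2>1, s2: 2>-2, s3: 12>7, s4: 5>1.
P3 gives a strictly higher payoff against each opponent action, so P3 strictly dominates P2.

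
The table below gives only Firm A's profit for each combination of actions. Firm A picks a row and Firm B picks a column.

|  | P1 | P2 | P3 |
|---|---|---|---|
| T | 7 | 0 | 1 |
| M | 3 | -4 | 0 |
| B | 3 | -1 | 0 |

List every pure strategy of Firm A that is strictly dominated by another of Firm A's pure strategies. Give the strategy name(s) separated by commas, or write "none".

M, B

T: no other strategy beats it everywhere (M at P1 (7>3); B at P1 (7>3)).
M is strictly dominated by T (P1: 7>3, P2: 0>-4, P3: 1>0).
B is strictly dominated by T (P1: 7>3, P2: 0>-1, P3: 1>0).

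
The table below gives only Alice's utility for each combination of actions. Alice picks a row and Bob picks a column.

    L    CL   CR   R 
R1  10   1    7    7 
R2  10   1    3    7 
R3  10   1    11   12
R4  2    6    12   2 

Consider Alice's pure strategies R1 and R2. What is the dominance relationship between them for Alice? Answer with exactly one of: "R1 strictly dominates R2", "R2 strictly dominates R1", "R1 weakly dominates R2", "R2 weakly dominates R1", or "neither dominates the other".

Compare R1 to R2 across each opponent action: L: 10=10, CL: 1=1, CR: 7>3, R: 7=7.
R1 is at least as good everywhere and strictly better somewhere (tied only at L, CL, R), so R1 weakly but not strictly dominates R2.

R1 weakly dominates R2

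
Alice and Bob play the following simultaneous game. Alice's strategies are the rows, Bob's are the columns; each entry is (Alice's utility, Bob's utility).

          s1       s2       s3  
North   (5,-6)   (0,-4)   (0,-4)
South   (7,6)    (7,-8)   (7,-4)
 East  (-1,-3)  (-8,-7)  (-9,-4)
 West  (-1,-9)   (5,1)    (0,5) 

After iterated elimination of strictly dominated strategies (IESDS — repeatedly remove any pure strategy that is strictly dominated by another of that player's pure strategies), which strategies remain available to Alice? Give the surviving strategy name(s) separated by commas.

South

For Alice, South strictly dominates North on the remaining columns (s1: 7>5, s2: 7>0, s3: 7>0); eliminate North.
Alice's strategy East is strictly dominated by South (s1: 7>-1, s2: 7>-8, s3: 7>-9) and is removed.
Row West is eliminated: South beats it against every remaining column (s1: 7>-1, s2: 7>5, s3: 7>0).
Bob's strategy s2 is strictly dominated by s1 (South: 6>-8) and is removed.
Column s3 is eliminated: s1 beats it against every remaining row (South: 6>-4).
Among the remaining strategies, none is strictly dominated by another pure strategy of the same player, so the elimination stops.
Surviving strategies — Alice: {South}; Bob: {s1}.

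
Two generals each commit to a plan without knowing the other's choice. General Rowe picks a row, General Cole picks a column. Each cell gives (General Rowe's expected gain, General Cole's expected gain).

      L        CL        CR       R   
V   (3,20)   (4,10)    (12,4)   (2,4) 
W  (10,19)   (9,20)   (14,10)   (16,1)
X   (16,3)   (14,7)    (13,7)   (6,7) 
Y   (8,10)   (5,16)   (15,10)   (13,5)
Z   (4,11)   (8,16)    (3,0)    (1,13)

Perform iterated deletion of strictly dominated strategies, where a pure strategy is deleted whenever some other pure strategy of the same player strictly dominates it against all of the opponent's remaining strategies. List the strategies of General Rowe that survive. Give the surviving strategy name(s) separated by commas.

General Rowe's strategy V is strictly dominated by W (L: 10>3, CL: 9>4, CR: 14>12, R: 16>2) and is removed.
Row Z is eliminated: W beats it against every remaining column (L: 10>4, CL: 9>8, CR: 14>3, R: 16>1).
For General Cole, CL strictly dominates L on the remaining rows (W: 20>19, X: 7>3, Y: 16>10); eliminate L.
Among the remaining strategies, none is strictly dominated by another pure strategy of the same player, so the elimination stops.
Surviving strategies — General Rowe: {W, X, Y}; General Cole: {CL, CR, R}.

W, X, Y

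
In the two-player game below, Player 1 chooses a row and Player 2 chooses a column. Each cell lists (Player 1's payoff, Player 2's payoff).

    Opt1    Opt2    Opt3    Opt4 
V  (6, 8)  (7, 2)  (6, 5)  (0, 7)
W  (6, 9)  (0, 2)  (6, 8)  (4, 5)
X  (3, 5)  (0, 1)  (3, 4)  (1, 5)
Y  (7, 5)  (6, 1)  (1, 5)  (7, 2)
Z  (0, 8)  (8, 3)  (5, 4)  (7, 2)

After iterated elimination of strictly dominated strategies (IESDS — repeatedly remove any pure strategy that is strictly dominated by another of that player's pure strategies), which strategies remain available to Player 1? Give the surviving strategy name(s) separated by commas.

For Player 2, Opt1 strictly dominates Opt2 on the remaining rows (V: 8>2, W: 9>2, X: 5>1, Y: 5>1, Z: 8>3); eliminate Opt2.
Row X is eliminated: W beats it against every remaining column (Opt1: 6>3, Opt3: 6>3, Opt4: 4>1).
For Player 2, Opt1 strictly dominates Opt4 on the remaining rows (V: 8>7, W: 9>5, Y: 5>2, Z: 8>2); eliminate Opt4.
Player 1's strategy Z is strictly dominated by V (Opt1: 6>0, Opt3: 6>5) and is removed.
Among the remaining strategies, none is strictly dominated by another pure strategy of the same player, so the elimination stops.
Surviving strategies — Player 1: {V, W, Y}; Player 2: {Opt1, Opt3}.

V, W, Y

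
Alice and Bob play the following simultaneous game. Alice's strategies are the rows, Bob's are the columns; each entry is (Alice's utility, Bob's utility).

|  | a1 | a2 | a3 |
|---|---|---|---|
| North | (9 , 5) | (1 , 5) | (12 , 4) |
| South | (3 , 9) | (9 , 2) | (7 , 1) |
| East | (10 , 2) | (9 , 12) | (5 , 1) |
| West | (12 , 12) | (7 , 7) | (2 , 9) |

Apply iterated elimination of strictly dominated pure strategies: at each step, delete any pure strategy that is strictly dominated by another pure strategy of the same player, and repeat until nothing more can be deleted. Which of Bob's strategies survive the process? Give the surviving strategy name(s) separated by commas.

For Bob, a1 strictly dominates a3 on the remaining rows (North: 5>4, South: 9>1, East: 2>1, West: 12>9); eliminate a3.
Alice's strategy North is strictly dominated by East (a1: 10>9, a2: 9>1) and is removed.
Among the remaining strategies, none is strictly dominated by another pure strategy of the same player, so the elimination stops.
Surviving strategies — Alice: {South, East, West}; Bob: {a1, a2}.

a1, a2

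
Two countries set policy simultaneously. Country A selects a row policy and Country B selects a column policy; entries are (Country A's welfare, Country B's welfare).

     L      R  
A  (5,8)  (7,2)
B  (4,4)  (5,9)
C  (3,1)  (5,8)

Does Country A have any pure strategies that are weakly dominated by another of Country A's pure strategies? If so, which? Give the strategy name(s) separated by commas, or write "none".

Nothing dominates A: B at L (5>4); C at L (5>3).
B: dominated, since A does at least as well everywhere (L: 5>4, R: 7>5).
A weakly dominates C — L: 5>3, R: 7>5.

B, C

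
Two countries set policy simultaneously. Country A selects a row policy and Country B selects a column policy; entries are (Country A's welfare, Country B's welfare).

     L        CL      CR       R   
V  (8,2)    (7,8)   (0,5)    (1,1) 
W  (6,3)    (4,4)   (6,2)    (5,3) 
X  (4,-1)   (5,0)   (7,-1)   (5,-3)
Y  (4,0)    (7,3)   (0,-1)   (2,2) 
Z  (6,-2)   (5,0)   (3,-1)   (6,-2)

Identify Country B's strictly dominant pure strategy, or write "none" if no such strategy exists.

CL

CL vs L: V: 8>2, W: 4>3, X: 0>-1, Y: 3>0, Z: 0>-2.
CL vs CR: V: 8>5, W: 4>2, X: 0>-1, Y: 3>-1, Z: 0>-1.
CL vs R: V: 8>1, W: 4>3, X: 0>-3, Y: 3>2, Z: 0>-2.
CL strictly beats every other strategy against every opponent action, so it is strictly dominant.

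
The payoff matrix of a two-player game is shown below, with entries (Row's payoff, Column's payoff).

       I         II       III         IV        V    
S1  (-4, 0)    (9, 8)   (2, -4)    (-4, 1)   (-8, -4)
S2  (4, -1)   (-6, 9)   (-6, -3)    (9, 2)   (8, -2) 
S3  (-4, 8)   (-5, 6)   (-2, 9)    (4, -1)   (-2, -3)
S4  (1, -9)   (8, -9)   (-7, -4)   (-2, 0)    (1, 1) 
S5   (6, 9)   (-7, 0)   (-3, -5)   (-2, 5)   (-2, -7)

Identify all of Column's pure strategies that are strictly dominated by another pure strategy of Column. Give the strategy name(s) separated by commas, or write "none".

I is not dominated — it holds its own against II at S3 (8>6); III at S1 (0>-4); IV at S3 (8>-1); V at S1 (0>-4).
Nothing dominates II: I at S1 (8>0); III at S1 (8>-4); IV at S1 (8>1); V at S1 (8>-4).
III is not dominated — it holds its own against I at S3 (9>8); II at S3 (9>6); IV at S3 (9>-1); V at S1 (-4=-4).
IV: no other strategy beats it everywhere (I at S1 (1>0); II at S4 (0>-9); III at S1 (1>-4); V at S1 (1>-4)).
V is not dominated — it holds its own against I at S4 (1>-9); II at S4 (1>-9); III at S1 (-4=-4); IV at S4 (1>0).

none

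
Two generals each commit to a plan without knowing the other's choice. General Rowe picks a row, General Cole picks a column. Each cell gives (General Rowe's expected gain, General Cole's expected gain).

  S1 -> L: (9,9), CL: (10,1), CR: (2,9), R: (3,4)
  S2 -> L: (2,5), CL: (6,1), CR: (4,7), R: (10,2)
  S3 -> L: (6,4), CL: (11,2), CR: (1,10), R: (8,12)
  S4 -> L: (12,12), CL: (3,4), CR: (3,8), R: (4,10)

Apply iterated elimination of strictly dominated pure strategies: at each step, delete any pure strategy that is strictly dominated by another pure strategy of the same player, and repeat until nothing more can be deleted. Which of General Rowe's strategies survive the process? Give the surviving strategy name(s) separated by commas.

General Cole's strategy CL is strictly dominated by L (S1: 9>1, S2: 5>1, S3: 4>2, S4: 12>4) and is removed.
General Rowe's strategy S1 is strictly dominated by S4 (L: 12>9, CR: 3>2, R: 4>3) and is removed.
Among the remaining strategies, none is strictly dominated by another pure strategy of the same player, so the elimination stops.
Surviving strategies — General Rowe: {S2, S3, S4}; General Cole: {L, CR, R}.

S2, S3, S4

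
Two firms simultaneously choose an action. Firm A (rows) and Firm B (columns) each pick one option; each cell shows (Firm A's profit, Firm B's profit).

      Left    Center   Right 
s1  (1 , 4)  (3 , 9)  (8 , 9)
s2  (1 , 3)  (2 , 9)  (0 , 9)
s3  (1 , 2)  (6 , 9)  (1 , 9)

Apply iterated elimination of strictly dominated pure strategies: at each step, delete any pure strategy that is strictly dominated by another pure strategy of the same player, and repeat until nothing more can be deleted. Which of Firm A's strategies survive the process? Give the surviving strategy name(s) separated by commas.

For Firm B, Center strictly dominates Left on the remaining rows (s1: 9>4, s2: 9>3, s3: 9>2); eliminate Left.
For Firm A, s1 strictly dominates s2 on the remaining columns (Center: 3>2, Right: 8>0); eliminate s2.
Among the remaining strategies, none is strictly dominated by another pure strategy of the same player, so the elimination stops.
Surviving strategies — Firm A: {s1, s3}; Firm B: {Center, Right}.

s1, s3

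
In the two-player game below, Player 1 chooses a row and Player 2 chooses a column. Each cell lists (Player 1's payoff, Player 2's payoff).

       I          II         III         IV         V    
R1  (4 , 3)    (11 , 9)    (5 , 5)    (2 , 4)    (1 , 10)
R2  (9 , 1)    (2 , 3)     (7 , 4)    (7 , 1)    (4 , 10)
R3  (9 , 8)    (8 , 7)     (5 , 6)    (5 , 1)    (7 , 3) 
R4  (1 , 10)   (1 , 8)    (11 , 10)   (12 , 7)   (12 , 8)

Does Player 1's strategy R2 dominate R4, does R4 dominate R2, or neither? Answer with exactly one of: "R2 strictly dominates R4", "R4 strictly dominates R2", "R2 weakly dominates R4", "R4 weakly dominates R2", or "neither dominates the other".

neither dominates the other

R2's payoffs vs R4's, by Player 2's action — I: 9>1, II: 2>1, III: 7<11, IV: 7<12, V: 4<12.
R2 does better at I, II but worse at III, IV, V; neither strategy dominates the other.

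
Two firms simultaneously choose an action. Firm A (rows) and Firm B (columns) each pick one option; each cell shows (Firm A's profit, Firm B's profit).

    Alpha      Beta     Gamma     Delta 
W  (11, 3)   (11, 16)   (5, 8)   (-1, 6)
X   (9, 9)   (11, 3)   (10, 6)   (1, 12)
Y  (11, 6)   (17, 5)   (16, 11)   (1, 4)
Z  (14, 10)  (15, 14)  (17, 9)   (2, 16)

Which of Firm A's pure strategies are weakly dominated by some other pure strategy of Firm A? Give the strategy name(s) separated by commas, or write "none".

Y weakly dominates W — Alpha: 11=11, Beta: 17>11, Gamma: 16>5, Delta: 1>-1.
Y weakly dominates X — Alpha: 11>9, Beta: 17>11, Gamma: 16>10, Delta: 1=1.
Nothing dominates Y: W at Beta (17>11); X at Alpha (11>9); Z at Beta (17>15).
Z is not dominated — it holds its own against W at Alpha (14>11); X at Alpha (14>9); Y at Alpha (14>11).

W, X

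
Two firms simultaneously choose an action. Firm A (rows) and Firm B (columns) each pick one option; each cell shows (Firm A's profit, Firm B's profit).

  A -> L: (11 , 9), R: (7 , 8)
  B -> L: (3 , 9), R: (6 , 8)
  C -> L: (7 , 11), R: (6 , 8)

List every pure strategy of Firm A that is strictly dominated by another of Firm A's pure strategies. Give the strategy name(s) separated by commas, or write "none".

Nothing dominates A: B at L (11>3); C at L (11>7).
A strictly dominates B — L: 11>3, R: 7>6.
C is strictly dominated by A (L: 11>7, R: 7>6).

B, C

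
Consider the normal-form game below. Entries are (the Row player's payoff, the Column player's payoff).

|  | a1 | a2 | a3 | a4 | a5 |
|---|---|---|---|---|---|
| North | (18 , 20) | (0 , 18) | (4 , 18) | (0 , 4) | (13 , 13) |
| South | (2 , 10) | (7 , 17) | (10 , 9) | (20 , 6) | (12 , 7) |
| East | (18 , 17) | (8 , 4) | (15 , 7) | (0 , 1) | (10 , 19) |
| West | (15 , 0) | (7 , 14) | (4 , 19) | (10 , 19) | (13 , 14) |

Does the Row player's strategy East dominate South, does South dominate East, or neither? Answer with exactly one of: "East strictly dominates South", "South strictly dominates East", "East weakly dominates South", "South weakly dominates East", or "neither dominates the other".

neither dominates the other

Compare East to South across each opponent action: a1: 18>2, a2: 8>7, a3: 15>10, a4: 0<20, a5: 10<12.
East does better at a1, a2, a3 but worse at a4, a5; neither strategy dominates the other.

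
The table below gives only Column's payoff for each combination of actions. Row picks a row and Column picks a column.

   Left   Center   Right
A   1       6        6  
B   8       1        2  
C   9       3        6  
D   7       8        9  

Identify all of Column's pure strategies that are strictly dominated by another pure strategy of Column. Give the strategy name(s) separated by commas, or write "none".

Left is not dominated — it holds its own against Center at B (8>1); Right at B (8>2).
Center: no other strategy beats it everywhere (Left at A (6>1); Right at A (6=6)).
Right is not dominated — it holds its own against Left at A (6>1); Center at A (6=6).

none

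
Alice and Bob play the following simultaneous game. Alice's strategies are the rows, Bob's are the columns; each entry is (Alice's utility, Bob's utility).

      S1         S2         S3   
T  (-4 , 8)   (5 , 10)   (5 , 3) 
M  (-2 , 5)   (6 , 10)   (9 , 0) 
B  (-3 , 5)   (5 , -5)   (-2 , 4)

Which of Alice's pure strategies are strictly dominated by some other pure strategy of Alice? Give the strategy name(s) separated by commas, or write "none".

T, B

M strictly dominates T — S1: -2>-4, S2: 6>5, S3: 9>5.
Nothing dominates M: T at S1 (-2>-4); B at S1 (-2>-3).
M strictly dominates B — S1: -2>-3, S2: 6>5, S3: 9>-2.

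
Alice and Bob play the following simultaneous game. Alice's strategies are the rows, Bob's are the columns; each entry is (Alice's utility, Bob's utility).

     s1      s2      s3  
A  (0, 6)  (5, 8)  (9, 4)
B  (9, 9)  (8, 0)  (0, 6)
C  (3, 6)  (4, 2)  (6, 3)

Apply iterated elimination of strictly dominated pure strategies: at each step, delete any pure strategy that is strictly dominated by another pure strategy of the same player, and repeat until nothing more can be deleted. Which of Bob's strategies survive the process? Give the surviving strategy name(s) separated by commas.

For Bob, s1 strictly dominates s3 on the remaining rows (A: 6>4, B: 9>6, C: 6>3); eliminate s3.
Row A is eliminated: B beats it against every remaining column (s1: 9>0, s2: 8>5).
Alice's strategy C is strictly dominated by B (s1: 9>3, s2: 8>4) and is removed.
For Bob, s1 strictly dominates s2 on the remaining rows (B: 9>0); eliminate s2.
Among the remaining strategies, none is strictly dominated by another pure strategy of the same player, so the elimination stops.
Surviving strategies — Alice: {B}; Bob: {s1}.

s1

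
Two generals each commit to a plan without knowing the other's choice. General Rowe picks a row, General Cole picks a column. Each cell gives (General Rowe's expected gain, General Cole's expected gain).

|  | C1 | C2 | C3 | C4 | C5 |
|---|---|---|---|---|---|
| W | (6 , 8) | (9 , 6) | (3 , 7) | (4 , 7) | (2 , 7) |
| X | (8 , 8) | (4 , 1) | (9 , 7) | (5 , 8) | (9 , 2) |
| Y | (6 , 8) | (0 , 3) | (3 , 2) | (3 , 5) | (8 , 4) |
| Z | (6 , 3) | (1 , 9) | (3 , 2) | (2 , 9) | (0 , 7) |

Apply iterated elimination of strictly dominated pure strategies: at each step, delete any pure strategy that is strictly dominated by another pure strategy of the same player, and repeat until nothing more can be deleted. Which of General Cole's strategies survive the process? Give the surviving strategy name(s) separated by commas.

Row Y is eliminated: X beats it against every remaining column (C1: 8>6, C2: 4>0, C3: 9>3, C4: 5>3, C5: 9>8).
General Rowe's strategy Z is strictly dominated by X (C1: 8>6, C2: 4>1, C3: 9>3, C4: 5>2, C5: 9>0) and is removed.
For General Cole, C1 strictly dominates C2 on the remaining rows (W: 8>6, X: 8>1); eliminate C2.
General Rowe's strategy W is strictly dominated by X (C1: 8>6, C3: 9>3, C4: 5>4, C5: 9>2) and is removed.
Column C3 is eliminated: C1 beats it against every remaining row (X: 8>7).
Column C5 is eliminated: C1 beats it against every remaining row (X: 8>2).
Among the remaining strategies, none is strictly dominated by another pure strategy of the same player, so the elimination stops.
Surviving strategies — General Rowe: {X}; General Cole: {C1, C4}.

C1, C4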